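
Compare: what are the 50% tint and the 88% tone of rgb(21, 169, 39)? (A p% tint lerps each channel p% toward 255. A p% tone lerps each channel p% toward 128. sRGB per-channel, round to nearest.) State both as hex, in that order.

50% tint:
  R: 21 + 117 = 138 → 138
  G: 169 + 0.5×(255−169) = 169 + 43 = 212 → 212
  B: 39 + 0.5×(255−39) = 39 + 108 = 147 → 147
  → #8AD493
88% tone:
  R: 21 + 0.88×(128−21) = 21 + 94.16 = 115.16 → 115
  G: 169 − 36.08 = 132.92 → 133
  B: 39 + 78.32 = 117.32 → 117
  → #738575

#8AD493, #738575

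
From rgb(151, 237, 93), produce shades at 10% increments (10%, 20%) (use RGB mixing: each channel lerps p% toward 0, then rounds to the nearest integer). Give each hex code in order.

10%: (151 − 15.1 = 135.9→136, 237 − 23.7 = 213.3→213, 93 − 9.3 = 83.7→84) → #88d554
20%: (151 − 30.2 = 120.8→121, 237 − 47.4 = 189.6→190, 93 − 18.6 = 74.4→74) → #79be4a

#88d554, #79be4a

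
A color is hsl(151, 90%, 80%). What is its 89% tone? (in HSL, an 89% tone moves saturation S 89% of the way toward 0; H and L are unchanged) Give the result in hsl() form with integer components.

hsl(151, 10%, 80%)

S moves 89% from 90 toward 0: 90 − 80.1 = 9.9 → 10.
H and L are unchanged.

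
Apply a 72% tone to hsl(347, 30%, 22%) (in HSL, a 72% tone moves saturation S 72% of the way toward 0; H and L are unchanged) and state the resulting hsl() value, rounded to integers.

S moves 72% from 30 toward 0: 30 − 21.6 = 8.4 → 8.
H and L are unchanged.

hsl(347, 8%, 22%)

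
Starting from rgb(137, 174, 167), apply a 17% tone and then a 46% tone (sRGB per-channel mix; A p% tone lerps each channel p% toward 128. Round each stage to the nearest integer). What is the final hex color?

A 17% tone moves each channel 17% toward 128:
  R: 137 + 0.17×(128−137) = 137 − 1.53 = 135.47 → 135
  G: 174 + 0.17×(128−174) = 174 − 7.82 = 166.18 → 166
  B: 167 + 0.17×(128−167) = 167 − 6.63 = 160.37 → 160
After the tone: rgb(135, 166, 160) = #87A6A0.
Per channel, c → c + 0.46(128 − c):
  R: 135 + 0.46×(128−135) = 135 − 3.22 = 131.78 → 132
  G: 166 + 0.46×(128−166) = 166 − 17.48 = 148.52 → 149
  B: 160 − 14.72 = 145.28 → 145
rgb(132, 149, 145) = #849591.

#849591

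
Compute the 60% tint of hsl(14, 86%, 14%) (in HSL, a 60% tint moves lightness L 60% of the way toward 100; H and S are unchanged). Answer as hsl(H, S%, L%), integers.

hsl(14, 86%, 66%)

L moves 60% from 14 toward 100: 14 + 51.6 = 65.6 → 66.
H and S are unchanged.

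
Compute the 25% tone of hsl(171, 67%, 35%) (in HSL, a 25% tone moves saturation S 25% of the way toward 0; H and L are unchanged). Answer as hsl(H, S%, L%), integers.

hsl(171, 50%, 35%)

S moves 25% from 67 toward 0: 67 − 16.75 = 50.25 → 50.
H and L are unchanged.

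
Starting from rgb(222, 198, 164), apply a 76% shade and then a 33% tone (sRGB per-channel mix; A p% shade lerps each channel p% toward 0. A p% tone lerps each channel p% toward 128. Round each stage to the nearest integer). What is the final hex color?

A 76% shade moves each channel 76% toward 0:
  R: 222 − 168.72 = 53.28 → 53
  G: 198 + 0.76×(0−198) = 198 − 150.48 = 47.52 → 48
  B: 164 − 124.64 = 39.36 → 39
After the shade: rgb(53, 48, 39) = #353027.
Lerp each channel 33% toward 128:
  R: 53 + 0.33×(128−53) = 53 + 24.75 = 77.75 → 78
  G: 48 + 26.4 = 74.4 → 74
  B: 39 + 29.37 = 68.37 → 68
rgb(78, 74, 68) = #4e4a44.

#4e4a44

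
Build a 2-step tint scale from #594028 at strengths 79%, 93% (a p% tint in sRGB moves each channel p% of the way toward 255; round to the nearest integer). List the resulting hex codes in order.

#DCD7D2, #F3F2F0

#594028 is rgb(89, 64, 40).
79%: (89 + 131.14 = 220.14→220, 64 + 150.89 = 214.89→215, 40 + 169.85 = 209.85→210) → #DCD7D2
93%: (89 + 154.38 = 243.38→243, 64 + 177.63 = 241.63→242, 40 + 199.95 = 239.95→240) → #F3F2F0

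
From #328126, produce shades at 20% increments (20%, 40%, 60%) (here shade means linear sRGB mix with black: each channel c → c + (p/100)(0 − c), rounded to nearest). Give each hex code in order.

#28671E, #1E4D17, #14340F

#328126 is rgb(50, 129, 38).
20%: (50 − 10 = 40→40, 129 − 25.8 = 103.2→103, 38 − 7.6 = 30.4→30) → #28671E
40%: (50 − 20 = 30→30, 129 − 51.6 = 77.4→77, 38 − 15.2 = 22.8→23) → #1E4D17
60%: (50 − 30 = 20→20, 129 − 77.4 = 51.6→52, 38 − 22.8 = 15.2→15) → #14340F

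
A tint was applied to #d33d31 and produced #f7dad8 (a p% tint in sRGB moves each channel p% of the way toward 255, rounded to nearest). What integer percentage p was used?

#d33d31 is rgb(211, 61, 49); #f7dad8 is rgb(247, 218, 216).
On the B channel (widest range): 216 ≈ 49 + (p/100)(255 − 49), so p ≈ 100×(216 − 49)/(255 − 49) = 16700/206 = 81.07.
p = 81 reproduces all three channels after rounding.

81%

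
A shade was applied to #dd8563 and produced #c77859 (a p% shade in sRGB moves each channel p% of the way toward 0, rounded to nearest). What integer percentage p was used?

#dd8563 is rgb(221, 133, 99); #c77859 is rgb(199, 120, 89).
On the R channel (widest range): 199 ≈ 221 + (p/100)(0 − 221), so p ≈ 100×(199 − 221)/(0 − 221) = -2200/-221 = 9.95.
p = 10 reproduces all three channels after rounding.

10%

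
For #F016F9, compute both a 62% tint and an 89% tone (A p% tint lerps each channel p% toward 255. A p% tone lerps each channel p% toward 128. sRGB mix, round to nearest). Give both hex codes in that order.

#F9A6FD, #8C748D

#F016F9 is rgb(240, 22, 249).
62% tint:
  R: 240 + 9.3 = 249.3 → 249
  G: 22 + 0.62×(255−22) = 22 + 144.46 = 166.46 → 166
  B: 249 + 0.62×(255−249) = 249 + 3.72 = 252.72 → 253
  → #F9A6FD
89% tone:
  R: 240 − 99.68 = 140.32 → 140
  G: 22 + 94.34 = 116.34 → 116
  B: 249 + 0.89×(128−249) = 249 − 107.69 = 141.31 → 141
  → #8C748D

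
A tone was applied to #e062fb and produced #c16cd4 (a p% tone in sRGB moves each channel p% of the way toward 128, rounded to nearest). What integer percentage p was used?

32%

#e062fb is rgb(224, 98, 251); #c16cd4 is rgb(193, 108, 212).
On the B channel (widest range): 212 ≈ 251 + (p/100)(128 − 251), so p ≈ 100×(212 − 251)/(128 − 251) = -3900/-123 = 31.71.
p = 32 reproduces all three channels after rounding.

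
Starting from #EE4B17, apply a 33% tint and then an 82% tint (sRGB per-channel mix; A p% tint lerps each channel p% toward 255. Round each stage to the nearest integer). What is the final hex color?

#FDE9E3

#EE4B17 is rgb(238, 75, 23).
Lerp each channel 33% toward 255:
  R: 238 + 5.61 = 243.61 → 244
  G: 75 + 59.4 = 134.4 → 134
  B: 23 + 0.33×(255−23) = 23 + 76.56 = 99.56 → 100
After the tint: rgb(244, 134, 100) = #F48664.
An 82% tint moves each channel 82% toward 255:
  R: 244 + 9.02 = 253.02 → 253
  G: 134 + 0.82×(255−134) = 134 + 99.22 = 233.22 → 233
  B: 100 + 127.1 = 227.1 → 227
rgb(253, 233, 227) = #FDE9E3.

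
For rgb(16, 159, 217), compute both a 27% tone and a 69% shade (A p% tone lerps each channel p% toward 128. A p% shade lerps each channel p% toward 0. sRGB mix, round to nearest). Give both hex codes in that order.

27% tone:
  R: 16 + 30.24 = 46.24 → 46
  G: 159 + 0.27×(128−159) = 159 − 8.37 = 150.63 → 151
  B: 217 − 24.03 = 192.97 → 193
  → #2E97C1
69% shade:
  R: 16 − 11.04 = 4.96 → 5
  G: 159 + 0.69×(0−159) = 159 − 109.71 = 49.29 → 49
  B: 217 − 149.73 = 67.27 → 67
  → #053143

#2E97C1, #053143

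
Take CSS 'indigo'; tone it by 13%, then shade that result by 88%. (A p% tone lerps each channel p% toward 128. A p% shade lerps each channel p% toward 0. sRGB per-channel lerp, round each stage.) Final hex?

CSS indigo is rgb(75, 0, 130).
A 13% tone moves each channel 13% toward 128:
  R: 75 + 0.13×(128−75) = 75 + 6.89 = 81.89 → 82
  G: 0 + 16.64 = 16.64 → 17
  B: 130 + 0.13×(128−130) = 130 − 0.26 = 129.74 → 130
After the tone: rgb(82, 17, 130) = #521182.
An 88% shade moves each channel 88% toward 0:
  R: 82 + 0.88×(0−82) = 82 − 72.16 = 9.84 → 10
  G: 17 + 0.88×(0−17) = 17 − 14.96 = 2.04 → 2
  B: 130 + 0.88×(0−130) = 130 − 114.4 = 15.6 → 16
rgb(10, 2, 16) = #0A0210.

#0A0210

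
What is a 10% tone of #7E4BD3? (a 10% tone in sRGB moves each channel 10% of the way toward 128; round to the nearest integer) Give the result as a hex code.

#7E4BD3 is rgb(126, 75, 211).
Per channel, c → c + 0.1(128 − c):
  R: 126 + 0.2 = 126.2 → 126
  G: 75 + 5.3 = 80.3 → 80
  B: 211 + 0.1×(128−211) = 211 − 8.3 = 202.7 → 203
rgb(126, 80, 203) = #7E50CB.

#7E50CB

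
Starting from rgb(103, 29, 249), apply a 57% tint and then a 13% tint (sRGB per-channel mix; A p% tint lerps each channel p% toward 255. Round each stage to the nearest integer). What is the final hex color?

#c6abfc

Per channel, c → c + 0.57(255 − c):
  R: 103 + 86.64 = 189.64 → 190
  G: 29 + 0.57×(255−29) = 29 + 128.82 = 157.82 → 158
  B: 249 + 3.42 = 252.42 → 252
After the tint: rgb(190, 158, 252) = #be9efc.
A 13% tint moves each channel 13% toward 255:
  R: 190 + 8.45 = 198.45 → 198
  G: 158 + 12.61 = 170.61 → 171
  B: 252 + 0.39 = 252.39 → 252
rgb(198, 171, 252) = #c6abfc.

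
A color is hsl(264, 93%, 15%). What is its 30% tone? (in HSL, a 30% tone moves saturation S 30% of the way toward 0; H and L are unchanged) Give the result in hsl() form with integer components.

hsl(264, 65%, 15%)

S moves 30% from 93 toward 0: 93 − 27.9 = 65.1 → 65.
H and L are unchanged.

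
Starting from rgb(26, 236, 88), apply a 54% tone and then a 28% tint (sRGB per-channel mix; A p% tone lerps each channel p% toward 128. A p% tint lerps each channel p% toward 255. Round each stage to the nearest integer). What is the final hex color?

#82C897

Lerp each channel 54% toward 128:
  R: 26 + 55.08 = 81.08 → 81
  G: 236 − 58.32 = 177.68 → 178
  B: 88 + 0.54×(128−88) = 88 + 21.6 = 109.6 → 110
After the tone: rgb(81, 178, 110) = #51B26E.
Lerp each channel 28% toward 255:
  R: 81 + 48.72 = 129.72 → 130
  G: 178 + 21.56 = 199.56 → 200
  B: 110 + 40.6 = 150.6 → 151
rgb(130, 200, 151) = #82C897.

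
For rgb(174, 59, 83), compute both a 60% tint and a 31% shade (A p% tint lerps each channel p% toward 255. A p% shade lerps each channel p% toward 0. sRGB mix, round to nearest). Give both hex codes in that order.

#DFB1BA, #782939

60% tint:
  R: 174 + 0.6×(255−174) = 174 + 48.6 = 222.6 → 223
  G: 59 + 0.6×(255−59) = 59 + 117.6 = 176.6 → 177
  B: 83 + 0.6×(255−83) = 83 + 103.2 = 186.2 → 186
  → #DFB1BA
31% shade:
  R: 174 − 53.94 = 120.06 → 120
  G: 59 + 0.31×(0−59) = 59 − 18.29 = 40.71 → 41
  B: 83 − 25.73 = 57.27 → 57
  → #782939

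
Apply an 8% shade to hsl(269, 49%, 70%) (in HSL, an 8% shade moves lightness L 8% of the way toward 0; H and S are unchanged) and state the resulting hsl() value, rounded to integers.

L moves 8% from 70 toward 0: 70 − 5.6 = 64.4 → 64.
H and S are unchanged.

hsl(269, 49%, 64%)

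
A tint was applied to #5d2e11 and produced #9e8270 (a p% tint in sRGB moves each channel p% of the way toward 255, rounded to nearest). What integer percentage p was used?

#5d2e11 is rgb(93, 46, 17); #9e8270 is rgb(158, 130, 112).
On the B channel (widest range): 112 ≈ 17 + (p/100)(255 − 17), so p ≈ 100×(112 − 17)/(255 − 17) = 9500/238 = 39.92.
p = 40 reproduces all three channels after rounding.

40%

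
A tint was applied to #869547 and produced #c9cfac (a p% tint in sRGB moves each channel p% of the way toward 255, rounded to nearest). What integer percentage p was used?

55%

#869547 is rgb(134, 149, 71); #c9cfac is rgb(201, 207, 172).
On the B channel (widest range): 172 ≈ 71 + (p/100)(255 − 71), so p ≈ 100×(172 − 71)/(255 − 71) = 10100/184 = 54.89.
p = 55 reproduces all three channels after rounding.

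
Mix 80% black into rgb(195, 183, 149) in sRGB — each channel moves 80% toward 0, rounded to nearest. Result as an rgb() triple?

Per channel, c → c + 0.8(0 − c):
  R: 195 + 0.8×(0−195) = 195 − 156 = 39 → 39
  G: 183 − 146.4 = 36.6 → 37
  B: 149 + 0.8×(0−149) = 149 − 119.2 = 29.8 → 30

rgb(39, 37, 30)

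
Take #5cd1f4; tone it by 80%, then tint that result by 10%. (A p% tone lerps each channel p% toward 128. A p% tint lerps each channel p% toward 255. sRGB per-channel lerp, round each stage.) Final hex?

#5cd1f4 is rgb(92, 209, 244).
Lerp each channel 80% toward 128:
  R: 92 + 0.8×(128−92) = 92 + 28.8 = 120.8 → 121
  G: 209 + 0.8×(128−209) = 209 − 64.8 = 144.2 → 144
  B: 244 + 0.8×(128−244) = 244 − 92.8 = 151.2 → 151
After the tone: rgb(121, 144, 151) = #799097.
Lerp each channel 10% toward 255:
  R: 121 + 0.1×(255−121) = 121 + 13.4 = 134.4 → 134
  G: 144 + 11.1 = 155.1 → 155
  B: 151 + 0.1×(255−151) = 151 + 10.4 = 161.4 → 161
rgb(134, 155, 161) = #869ba1.

#869ba1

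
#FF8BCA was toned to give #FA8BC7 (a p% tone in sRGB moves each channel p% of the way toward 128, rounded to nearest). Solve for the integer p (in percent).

4%

#FF8BCA is rgb(255, 139, 202); #FA8BC7 is rgb(250, 139, 199).
On the R channel (widest range): 250 ≈ 255 + (p/100)(128 − 255), so p ≈ 100×(250 − 255)/(128 − 255) = -500/-127 = 3.94.
p = 4 reproduces all three channels after rounding.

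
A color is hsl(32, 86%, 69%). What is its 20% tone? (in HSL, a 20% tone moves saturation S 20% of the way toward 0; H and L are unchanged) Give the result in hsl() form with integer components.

hsl(32, 69%, 69%)

S moves 20% from 86 toward 0: 86 − 17.2 = 68.8 → 69.
H and L are unchanged.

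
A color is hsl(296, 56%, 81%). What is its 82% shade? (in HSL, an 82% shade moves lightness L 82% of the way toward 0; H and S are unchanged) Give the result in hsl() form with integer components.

hsl(296, 56%, 15%)

L moves 82% from 81 toward 0: 81 − 66.42 = 14.58 → 15.
H and S are unchanged.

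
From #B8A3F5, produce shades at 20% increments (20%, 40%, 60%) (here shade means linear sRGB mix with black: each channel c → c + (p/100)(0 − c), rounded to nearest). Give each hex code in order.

#B8A3F5 is rgb(184, 163, 245).
20%: (184 − 36.8 = 147.2→147, 163 − 32.6 = 130.4→130, 245 − 49 = 196→196) → #9382C4
40%: (184 − 73.6 = 110.4→110, 163 − 65.2 = 97.8→98, 245 − 98 = 147→147) → #6E6293
60%: (184 − 110.4 = 73.6→74, 163 − 97.8 = 65.2→65, 245 − 147 = 98→98) → #4A4162

#9382C4, #6E6293, #4A4162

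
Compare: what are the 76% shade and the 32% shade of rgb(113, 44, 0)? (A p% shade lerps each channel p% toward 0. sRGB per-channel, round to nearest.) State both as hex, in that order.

76% shade:
  R: 113 − 85.88 = 27.12 → 27
  G: 44 + 0.76×(0−44) = 44 − 33.44 = 10.56 → 11
  B: 0 + 0.76×(0−0) = 0 + 0 = 0 → 0
  → #1B0B00
32% shade:
  R: 113 + 0.32×(0−113) = 113 − 36.16 = 76.84 → 77
  G: 44 + 0.32×(0−44) = 44 − 14.08 = 29.92 → 30
  B: 0 + 0.32×(0−0) = 0 + 0 = 0 → 0
  → #4D1E00

#1B0B00, #4D1E00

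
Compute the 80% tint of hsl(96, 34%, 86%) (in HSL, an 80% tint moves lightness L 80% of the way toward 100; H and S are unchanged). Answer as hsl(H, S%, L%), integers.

hsl(96, 34%, 97%)

L moves 80% from 86 toward 100: 86 + 11.2 = 97.2 → 97.
H and S are unchanged.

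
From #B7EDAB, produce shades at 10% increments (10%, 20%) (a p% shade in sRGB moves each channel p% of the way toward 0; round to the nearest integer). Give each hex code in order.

#B7EDAB is rgb(183, 237, 171).
10%: (183 − 18.3 = 164.7→165, 237 − 23.7 = 213.3→213, 171 − 17.1 = 153.9→154) → #A5D59A
20%: (183 − 36.6 = 146.4→146, 237 − 47.4 = 189.6→190, 171 − 34.2 = 136.8→137) → #92BE89

#A5D59A, #92BE89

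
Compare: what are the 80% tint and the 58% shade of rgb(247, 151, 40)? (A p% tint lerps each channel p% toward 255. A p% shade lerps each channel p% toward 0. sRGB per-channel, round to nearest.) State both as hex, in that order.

#fdead4, #683f11

80% tint:
  R: 247 + 0.8×(255−247) = 247 + 6.4 = 253.4 → 253
  G: 151 + 0.8×(255−151) = 151 + 83.2 = 234.2 → 234
  B: 40 + 0.8×(255−40) = 40 + 172 = 212 → 212
  → #fdead4
58% shade:
  R: 247 + 0.58×(0−247) = 247 − 143.26 = 103.74 → 104
  G: 151 − 87.58 = 63.42 → 63
  B: 40 + 0.58×(0−40) = 40 − 23.2 = 16.8 → 17
  → #683f11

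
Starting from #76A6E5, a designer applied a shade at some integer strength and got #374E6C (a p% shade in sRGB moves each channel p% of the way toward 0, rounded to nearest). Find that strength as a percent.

#76A6E5 is rgb(118, 166, 229); #374E6C is rgb(55, 78, 108).
On the B channel (widest range): 108 ≈ 229 + (p/100)(0 − 229), so p ≈ 100×(108 − 229)/(0 − 229) = -12100/-229 = 52.84.
p = 53 reproduces all three channels after rounding.

53%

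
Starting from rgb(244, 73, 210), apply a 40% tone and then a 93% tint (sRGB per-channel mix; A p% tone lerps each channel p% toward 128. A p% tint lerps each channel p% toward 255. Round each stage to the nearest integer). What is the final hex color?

A 40% tone moves each channel 40% toward 128:
  R: 244 + 0.4×(128−244) = 244 − 46.4 = 197.6 → 198
  G: 73 + 22 = 95 → 95
  B: 210 + 0.4×(128−210) = 210 − 32.8 = 177.2 → 177
After the tone: rgb(198, 95, 177) = #c65fb1.
Lerp each channel 93% toward 255:
  R: 198 + 53.01 = 251.01 → 251
  G: 95 + 148.8 = 243.8 → 244
  B: 177 + 72.54 = 249.54 → 250
rgb(251, 244, 250) = #fbf4fa.

#fbf4fa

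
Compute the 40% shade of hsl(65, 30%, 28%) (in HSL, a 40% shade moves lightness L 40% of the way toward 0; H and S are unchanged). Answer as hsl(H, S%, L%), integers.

L moves 40% from 28 toward 0: 28 − 11.2 = 16.8 → 17.
H and S are unchanged.

hsl(65, 30%, 17%)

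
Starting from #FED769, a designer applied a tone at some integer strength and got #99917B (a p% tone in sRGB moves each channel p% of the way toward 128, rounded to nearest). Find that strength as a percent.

#FED769 is rgb(254, 215, 105); #99917B is rgb(153, 145, 123).
On the R channel (widest range): 153 ≈ 254 + (p/100)(128 − 254), so p ≈ 100×(153 − 254)/(128 − 254) = -10100/-126 = 80.16.
p = 80 reproduces all three channels after rounding.

80%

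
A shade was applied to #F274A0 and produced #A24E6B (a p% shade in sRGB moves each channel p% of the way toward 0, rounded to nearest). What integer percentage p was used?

33%

#F274A0 is rgb(242, 116, 160); #A24E6B is rgb(162, 78, 107).
On the R channel (widest range): 162 ≈ 242 + (p/100)(0 − 242), so p ≈ 100×(162 − 242)/(0 − 242) = -8000/-242 = 33.06.
p = 33 reproduces all three channels after rounding.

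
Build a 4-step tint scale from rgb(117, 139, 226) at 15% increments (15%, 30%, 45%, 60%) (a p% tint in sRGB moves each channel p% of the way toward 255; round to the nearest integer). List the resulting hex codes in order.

15%: (117 + 20.7 = 137.7→138, 139 + 17.4 = 156.4→156, 226 + 4.35 = 230.35→230) → #8A9CE6
30%: (117 + 41.4 = 158.4→158, 139 + 34.8 = 173.8→174, 226 + 8.7 = 234.7→235) → #9EAEEB
45%: (117 + 62.1 = 179.1→179, 139 + 52.2 = 191.2→191, 226 + 13.05 = 239.05→239) → #B3BFEF
60%: (117 + 82.8 = 199.8→200, 139 + 69.6 = 208.6→209, 226 + 17.4 = 243.4→243) → #C8D1F3

#8A9CE6, #9EAEEB, #B3BFEF, #C8D1F3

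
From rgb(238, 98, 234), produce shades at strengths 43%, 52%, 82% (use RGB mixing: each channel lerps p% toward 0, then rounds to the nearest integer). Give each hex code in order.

#883885, #722f70, #2b122a

43%: (238 − 102.34 = 135.66→136, 98 − 42.14 = 55.86→56, 234 − 100.62 = 133.38→133) → #883885
52%: (238 − 123.76 = 114.24→114, 98 − 50.96 = 47.04→47, 234 − 121.68 = 112.32→112) → #722f70
82%: (238 − 195.16 = 42.84→43, 98 − 80.36 = 17.64→18, 234 − 191.88 = 42.12→42) → #2b122a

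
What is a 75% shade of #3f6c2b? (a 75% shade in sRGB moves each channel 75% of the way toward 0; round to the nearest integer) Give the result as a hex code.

#3f6c2b is rgb(63, 108, 43).
Lerp each channel 75% toward 0:
  R: 63 − 47.25 = 15.75 → 16
  G: 108 − 81 = 27 → 27
  B: 43 − 32.25 = 10.75 → 11
rgb(16, 27, 11) = #101b0b.

#101b0b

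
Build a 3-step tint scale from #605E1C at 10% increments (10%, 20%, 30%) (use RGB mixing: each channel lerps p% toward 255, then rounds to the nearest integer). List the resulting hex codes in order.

#605E1C is rgb(96, 94, 28).
10%: (96 + 15.9 = 111.9→112, 94 + 16.1 = 110.1→110, 28 + 22.7 = 50.7→51) → #706E33
20%: (96 + 31.8 = 127.8→128, 94 + 32.2 = 126.2→126, 28 + 45.4 = 73.4→73) → #807E49
30%: (96 + 47.7 = 143.7→144, 94 + 48.3 = 142.3→142, 28 + 68.1 = 96.1→96) → #908E60

#706E33, #807E49, #908E60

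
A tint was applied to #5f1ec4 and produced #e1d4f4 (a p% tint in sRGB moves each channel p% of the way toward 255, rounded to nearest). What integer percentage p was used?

81%

#5f1ec4 is rgb(95, 30, 196); #e1d4f4 is rgb(225, 212, 244).
On the G channel (widest range): 212 ≈ 30 + (p/100)(255 − 30), so p ≈ 100×(212 − 30)/(255 − 30) = 18200/225 = 80.89.
p = 81 reproduces all three channels after rounding.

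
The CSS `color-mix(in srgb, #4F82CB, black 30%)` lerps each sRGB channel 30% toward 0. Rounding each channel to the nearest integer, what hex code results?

#4F82CB is rgb(79, 130, 203).
Lerp each channel 30% toward 0:
  R: 79 − 23.7 = 55.3 → 55
  G: 130 − 39 = 91 → 91
  B: 203 + 0.3×(0−203) = 203 − 60.9 = 142.1 → 142
rgb(55, 91, 142) = #375B8E.

#375B8E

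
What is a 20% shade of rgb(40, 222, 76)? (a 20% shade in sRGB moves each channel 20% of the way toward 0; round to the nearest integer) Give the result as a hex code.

#20B23D

Lerp each channel 20% toward 0:
  R: 40 + 0.2×(0−40) = 40 − 8 = 32 → 32
  G: 222 + 0.2×(0−222) = 222 − 44.4 = 177.6 → 178
  B: 76 − 15.2 = 60.8 → 61
rgb(32, 178, 61) = #20B23D.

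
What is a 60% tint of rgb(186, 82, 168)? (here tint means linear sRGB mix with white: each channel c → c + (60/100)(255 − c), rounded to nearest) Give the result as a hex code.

#E3BADC

Lerp each channel 60% toward 255:
  R: 186 + 0.6×(255−186) = 186 + 41.4 = 227.4 → 227
  G: 82 + 103.8 = 185.8 → 186
  B: 168 + 0.6×(255−168) = 168 + 52.2 = 220.2 → 220
rgb(227, 186, 220) = #E3BADC.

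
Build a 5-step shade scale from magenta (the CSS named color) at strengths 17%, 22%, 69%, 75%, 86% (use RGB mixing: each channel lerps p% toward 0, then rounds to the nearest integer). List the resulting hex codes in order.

#D400D4, #C700C7, #4F004F, #400040, #240024

CSS magenta is rgb(255, 0, 255).
17%: (255 − 43.35 = 211.65→212, 0→0, 255 − 43.35 = 211.65→212) → #D400D4
22%: (255 − 56.1 = 198.9→199, 0→0, 255 − 56.1 = 198.9→199) → #C700C7
69%: (255 − 175.95 = 79.05→79, 0→0, 255 − 175.95 = 79.05→79) → #4F004F
75%: (255 − 191.25 = 63.75→64, 0→0, 255 − 191.25 = 63.75→64) → #400040
86%: (255 − 219.3 = 35.7→36, 0→0, 255 − 219.3 = 35.7→36) → #240024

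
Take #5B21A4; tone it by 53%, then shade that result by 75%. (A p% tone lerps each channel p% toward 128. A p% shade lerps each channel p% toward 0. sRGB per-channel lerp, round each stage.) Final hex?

#1C1524

#5B21A4 is rgb(91, 33, 164).
Lerp each channel 53% toward 128:
  R: 91 + 0.53×(128−91) = 91 + 19.61 = 110.61 → 111
  G: 33 + 50.35 = 83.35 → 83
  B: 164 − 19.08 = 144.92 → 145
After the tone: rgb(111, 83, 145) = #6F5391.
A 75% shade moves each channel 75% toward 0:
  R: 111 − 83.25 = 27.75 → 28
  G: 83 + 0.75×(0−83) = 83 − 62.25 = 20.75 → 21
  B: 145 − 108.75 = 36.25 → 36
rgb(28, 21, 36) = #1C1524.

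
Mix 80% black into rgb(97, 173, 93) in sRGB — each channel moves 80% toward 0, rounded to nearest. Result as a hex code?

Per channel, c → c + 0.8(0 − c):
  R: 97 + 0.8×(0−97) = 97 − 77.6 = 19.4 → 19
  G: 173 + 0.8×(0−173) = 173 − 138.4 = 34.6 → 35
  B: 93 + 0.8×(0−93) = 93 − 74.4 = 18.6 → 19
rgb(19, 35, 19) = #132313.

#132313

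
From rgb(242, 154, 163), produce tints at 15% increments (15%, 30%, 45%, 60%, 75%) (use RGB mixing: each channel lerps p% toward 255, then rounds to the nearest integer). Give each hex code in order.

15%: (242 + 1.95 = 243.95→244, 154 + 15.15 = 169.15→169, 163 + 13.8 = 176.8→177) → #F4A9B1
30%: (242 + 3.9 = 245.9→246, 154 + 30.3 = 184.3→184, 163 + 27.6 = 190.6→191) → #F6B8BF
45%: (242 + 5.85 = 247.85→248, 154 + 45.45 = 199.45→199, 163 + 41.4 = 204.4→204) → #F8C7CC
60%: (242 + 7.8 = 249.8→250, 154 + 60.6 = 214.6→215, 163 + 55.2 = 218.2→218) → #FAD7DA
75%: (242 + 9.75 = 251.75→252, 154 + 75.75 = 229.75→230, 163 + 69 = 232→232) → #FCE6E8

#F4A9B1, #F6B8BF, #F8C7CC, #FAD7DA, #FCE6E8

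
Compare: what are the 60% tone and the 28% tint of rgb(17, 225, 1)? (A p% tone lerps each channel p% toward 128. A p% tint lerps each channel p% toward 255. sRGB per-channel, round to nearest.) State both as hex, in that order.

#54a74d, #54e948

60% tone:
  R: 17 + 0.6×(128−17) = 17 + 66.6 = 83.6 → 84
  G: 225 − 58.2 = 166.8 → 167
  B: 1 + 0.6×(128−1) = 1 + 76.2 = 77.2 → 77
  → #54a74d
28% tint:
  R: 17 + 66.64 = 83.64 → 84
  G: 225 + 0.28×(255−225) = 225 + 8.4 = 233.4 → 233
  B: 1 + 0.28×(255−1) = 1 + 71.12 = 72.12 → 72
  → #54e948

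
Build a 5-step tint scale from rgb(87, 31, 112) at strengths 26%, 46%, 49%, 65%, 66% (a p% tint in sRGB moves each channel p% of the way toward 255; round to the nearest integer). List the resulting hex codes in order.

26%: (87 + 43.68 = 130.68→131, 31 + 58.24 = 89.24→89, 112 + 37.18 = 149.18→149) → #835995
46%: (87 + 77.28 = 164.28→164, 31 + 103.04 = 134.04→134, 112 + 65.78 = 177.78→178) → #A486B2
49%: (87 + 82.32 = 169.32→169, 31 + 109.76 = 140.76→141, 112 + 70.07 = 182.07→182) → #A98DB6
65%: (87 + 109.2 = 196.2→196, 31 + 145.6 = 176.6→177, 112 + 92.95 = 204.95→205) → #C4B1CD
66%: (87 + 110.88 = 197.88→198, 31 + 147.84 = 178.84→179, 112 + 94.38 = 206.38→206) → #C6B3CE

#835995, #A486B2, #A98DB6, #C4B1CD, #C6B3CE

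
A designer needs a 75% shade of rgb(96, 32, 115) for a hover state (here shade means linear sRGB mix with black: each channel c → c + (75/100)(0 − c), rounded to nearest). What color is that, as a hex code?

#18081d

Per channel, c → c + 0.75(0 − c):
  R: 96 − 72 = 24 → 24
  G: 32 − 24 = 8 → 8
  B: 115 − 86.25 = 28.75 → 29
rgb(24, 8, 29) = #18081d.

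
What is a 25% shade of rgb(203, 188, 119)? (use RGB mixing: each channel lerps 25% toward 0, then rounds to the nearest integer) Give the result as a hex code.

Lerp each channel 25% toward 0:
  R: 203 − 50.75 = 152.25 → 152
  G: 188 − 47 = 141 → 141
  B: 119 + 0.25×(0−119) = 119 − 29.75 = 89.25 → 89
rgb(152, 141, 89) = #988D59.

#988D59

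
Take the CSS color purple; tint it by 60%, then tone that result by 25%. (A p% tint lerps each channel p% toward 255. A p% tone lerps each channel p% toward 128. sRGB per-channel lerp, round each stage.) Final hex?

#B993B9

CSS purple is rgb(128, 0, 128).
A 60% tint moves each channel 60% toward 255:
  R: 128 + 0.6×(255−128) = 128 + 76.2 = 204.2 → 204
  G: 0 + 0.6×(255−0) = 0 + 153 = 153 → 153
  B: 128 + 0.6×(255−128) = 128 + 76.2 = 204.2 → 204
After the tint: rgb(204, 153, 204) = #CC99CC.
A 25% tone moves each channel 25% toward 128:
  R: 204 − 19 = 185 → 185
  G: 153 − 6.25 = 146.75 → 147
  B: 204 + 0.25×(128−204) = 204 − 19 = 185 → 185
rgb(185, 147, 185) = #B993B9.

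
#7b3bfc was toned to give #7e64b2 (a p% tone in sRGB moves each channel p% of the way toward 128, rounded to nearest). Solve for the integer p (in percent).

60%

#7b3bfc is rgb(123, 59, 252); #7e64b2 is rgb(126, 100, 178).
On the B channel (widest range): 178 ≈ 252 + (p/100)(128 − 252), so p ≈ 100×(178 − 252)/(128 − 252) = -7400/-124 = 59.68.
p = 60 reproduces all three channels after rounding.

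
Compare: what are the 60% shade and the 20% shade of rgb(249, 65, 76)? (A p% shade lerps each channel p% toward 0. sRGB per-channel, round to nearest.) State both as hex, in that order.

60% shade:
  R: 249 + 0.6×(0−249) = 249 − 149.4 = 99.6 → 100
  G: 65 − 39 = 26 → 26
  B: 76 − 45.6 = 30.4 → 30
  → #641a1e
20% shade:
  R: 249 − 49.8 = 199.2 → 199
  G: 65 + 0.2×(0−65) = 65 − 13 = 52 → 52
  B: 76 − 15.2 = 60.8 → 61
  → #c7343d

#641a1e, #c7343d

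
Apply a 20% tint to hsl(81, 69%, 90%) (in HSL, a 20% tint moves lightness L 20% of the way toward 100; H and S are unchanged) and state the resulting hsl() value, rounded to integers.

hsl(81, 69%, 92%)

L moves 20% from 90 toward 100: 90 + 2 = 92 → 92.
H and S are unchanged.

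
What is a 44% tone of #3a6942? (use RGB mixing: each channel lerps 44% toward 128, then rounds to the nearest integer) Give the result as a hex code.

#3a6942 is rgb(58, 105, 66).
Lerp each channel 44% toward 128:
  R: 58 + 30.8 = 88.8 → 89
  G: 105 + 10.12 = 115.12 → 115
  B: 66 + 27.28 = 93.28 → 93
rgb(89, 115, 93) = #59735d.

#59735d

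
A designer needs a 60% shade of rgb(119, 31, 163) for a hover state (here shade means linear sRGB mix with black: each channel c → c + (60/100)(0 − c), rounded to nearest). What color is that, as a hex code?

#300c41

Lerp each channel 60% toward 0:
  R: 119 − 71.4 = 47.6 → 48
  G: 31 − 18.6 = 12.4 → 12
  B: 163 + 0.6×(0−163) = 163 − 97.8 = 65.2 → 65
rgb(48, 12, 65) = #300c41.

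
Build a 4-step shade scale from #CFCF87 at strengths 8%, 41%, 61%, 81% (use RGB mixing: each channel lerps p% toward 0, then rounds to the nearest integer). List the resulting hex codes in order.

#CFCF87 is rgb(207, 207, 135).
8%: (207 − 16.56 = 190.44→190, 207 − 16.56 = 190.44→190, 135 − 10.8 = 124.2→124) → #BEBE7C
41%: (207 − 84.87 = 122.13→122, 207 − 84.87 = 122.13→122, 135 − 55.35 = 79.65→80) → #7A7A50
61%: (207 − 126.27 = 80.73→81, 207 − 126.27 = 80.73→81, 135 − 82.35 = 52.65→53) → #515135
81%: (207 − 167.67 = 39.33→39, 207 − 167.67 = 39.33→39, 135 − 109.35 = 25.65→26) → #27271A

#BEBE7C, #7A7A50, #515135, #27271A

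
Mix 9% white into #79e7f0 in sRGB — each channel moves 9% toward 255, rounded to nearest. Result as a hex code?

#85e9f1

#79e7f0 is rgb(121, 231, 240).
A 9% tint moves each channel 9% toward 255:
  R: 121 + 0.09×(255−121) = 121 + 12.06 = 133.06 → 133
  G: 231 + 0.09×(255−231) = 231 + 2.16 = 233.16 → 233
  B: 240 + 1.35 = 241.35 → 241
rgb(133, 233, 241) = #85e9f1.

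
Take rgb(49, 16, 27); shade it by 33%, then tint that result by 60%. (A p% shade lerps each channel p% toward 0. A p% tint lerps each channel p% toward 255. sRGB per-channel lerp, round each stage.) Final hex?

Per channel, c → c + 0.33(0 − c):
  R: 49 + 0.33×(0−49) = 49 − 16.17 = 32.83 → 33
  G: 16 − 5.28 = 10.72 → 11
  B: 27 − 8.91 = 18.09 → 18
After the shade: rgb(33, 11, 18) = #210b12.
Lerp each channel 60% toward 255:
  R: 33 + 133.2 = 166.2 → 166
  G: 11 + 0.6×(255−11) = 11 + 146.4 = 157.4 → 157
  B: 18 + 0.6×(255−18) = 18 + 142.2 = 160.2 → 160
rgb(166, 157, 160) = #a69da0.

#a69da0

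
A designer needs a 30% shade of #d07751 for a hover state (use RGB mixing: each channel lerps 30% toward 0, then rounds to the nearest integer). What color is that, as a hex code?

#d07751 is rgb(208, 119, 81).
A 30% shade moves each channel 30% toward 0:
  R: 208 + 0.3×(0−208) = 208 − 62.4 = 145.6 → 146
  G: 119 + 0.3×(0−119) = 119 − 35.7 = 83.3 → 83
  B: 81 + 0.3×(0−81) = 81 − 24.3 = 56.7 → 57
rgb(146, 83, 57) = #925339.

#925339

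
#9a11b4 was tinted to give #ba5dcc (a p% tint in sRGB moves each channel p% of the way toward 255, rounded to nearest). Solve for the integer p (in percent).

#9a11b4 is rgb(154, 17, 180); #ba5dcc is rgb(186, 93, 204).
On the G channel (widest range): 93 ≈ 17 + (p/100)(255 − 17), so p ≈ 100×(93 − 17)/(255 − 17) = 7600/238 = 31.93.
p = 32 reproduces all three channels after rounding.

32%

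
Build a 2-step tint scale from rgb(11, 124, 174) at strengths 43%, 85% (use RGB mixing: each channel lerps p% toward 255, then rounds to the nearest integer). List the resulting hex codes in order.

#74B4D1, #DAEBF3

43%: (11 + 104.92 = 115.92→116, 124 + 56.33 = 180.33→180, 174 + 34.83 = 208.83→209) → #74B4D1
85%: (11 + 207.4 = 218.4→218, 124 + 111.35 = 235.35→235, 174 + 68.85 = 242.85→243) → #DAEBF3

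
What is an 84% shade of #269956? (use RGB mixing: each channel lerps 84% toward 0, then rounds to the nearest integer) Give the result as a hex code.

#269956 is rgb(38, 153, 86).
Lerp each channel 84% toward 0:
  R: 38 + 0.84×(0−38) = 38 − 31.92 = 6.08 → 6
  G: 153 − 128.52 = 24.48 → 24
  B: 86 + 0.84×(0−86) = 86 − 72.24 = 13.76 → 14
rgb(6, 24, 14) = #06180E.

#06180E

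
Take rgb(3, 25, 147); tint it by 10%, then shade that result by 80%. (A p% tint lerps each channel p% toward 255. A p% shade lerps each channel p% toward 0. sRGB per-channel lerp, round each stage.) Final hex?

#060A20

A 10% tint moves each channel 10% toward 255:
  R: 3 + 0.1×(255−3) = 3 + 25.2 = 28.2 → 28
  G: 25 + 0.1×(255−25) = 25 + 23 = 48 → 48
  B: 147 + 0.1×(255−147) = 147 + 10.8 = 157.8 → 158
After the tint: rgb(28, 48, 158) = #1C309E.
Per channel, c → c + 0.8(0 − c):
  R: 28 − 22.4 = 5.6 → 6
  G: 48 − 38.4 = 9.6 → 10
  B: 158 − 126.4 = 31.6 → 32
rgb(6, 10, 32) = #060A20.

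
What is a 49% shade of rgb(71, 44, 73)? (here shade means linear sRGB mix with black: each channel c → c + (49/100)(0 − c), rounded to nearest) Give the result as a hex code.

Per channel, c → c + 0.49(0 − c):
  R: 71 − 34.79 = 36.21 → 36
  G: 44 − 21.56 = 22.44 → 22
  B: 73 − 35.77 = 37.23 → 37
rgb(36, 22, 37) = #241625.

#241625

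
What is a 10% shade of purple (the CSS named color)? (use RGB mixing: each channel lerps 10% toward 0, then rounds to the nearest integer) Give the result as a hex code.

CSS purple is rgb(128, 0, 128).
A 10% shade moves each channel 10% toward 0:
  R: 128 − 12.8 = 115.2 → 115
  G: 0 + 0.1×(0−0) = 0 + 0 = 0 → 0
  B: 128 − 12.8 = 115.2 → 115
rgb(115, 0, 115) = #730073.

#730073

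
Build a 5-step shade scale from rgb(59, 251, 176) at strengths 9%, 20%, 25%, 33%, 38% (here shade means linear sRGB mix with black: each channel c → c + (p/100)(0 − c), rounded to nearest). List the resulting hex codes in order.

9%: (59 − 5.31 = 53.69→54, 251 − 22.59 = 228.41→228, 176 − 15.84 = 160.16→160) → #36E4A0
20%: (59 − 11.8 = 47.2→47, 251 − 50.2 = 200.8→201, 176 − 35.2 = 140.8→141) → #2FC98D
25%: (59 − 14.75 = 44.25→44, 251 − 62.75 = 188.25→188, 176 − 44 = 132→132) → #2CBC84
33%: (59 − 19.47 = 39.53→40, 251 − 82.83 = 168.17→168, 176 − 58.08 = 117.92→118) → #28A876
38%: (59 − 22.42 = 36.58→37, 251 − 95.38 = 155.62→156, 176 − 66.88 = 109.12→109) → #259C6D

#36E4A0, #2FC98D, #2CBC84, #28A876, #259C6D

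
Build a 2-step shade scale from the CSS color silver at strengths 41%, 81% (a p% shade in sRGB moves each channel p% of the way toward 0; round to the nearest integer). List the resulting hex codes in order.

CSS silver is rgb(192, 192, 192).
41%: (192 − 78.72 = 113.28→113, 192 − 78.72 = 113.28→113, 192 − 78.72 = 113.28→113) → #717171
81%: (192 − 155.52 = 36.48→36, 192 − 155.52 = 36.48→36, 192 − 155.52 = 36.48→36) → #242424

#717171, #242424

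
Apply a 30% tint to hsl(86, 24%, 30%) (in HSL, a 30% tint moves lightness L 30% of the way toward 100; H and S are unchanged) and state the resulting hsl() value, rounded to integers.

hsl(86, 24%, 51%)

L moves 30% from 30 toward 100: 30 + 21 = 51 → 51.
H and S are unchanged.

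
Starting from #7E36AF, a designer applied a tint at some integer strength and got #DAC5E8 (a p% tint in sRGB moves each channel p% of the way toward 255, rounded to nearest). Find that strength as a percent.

#7E36AF is rgb(126, 54, 175); #DAC5E8 is rgb(218, 197, 232).
On the G channel (widest range): 197 ≈ 54 + (p/100)(255 − 54), so p ≈ 100×(197 − 54)/(255 − 54) = 14300/201 = 71.14.
p = 71 reproduces all three channels after rounding.

71%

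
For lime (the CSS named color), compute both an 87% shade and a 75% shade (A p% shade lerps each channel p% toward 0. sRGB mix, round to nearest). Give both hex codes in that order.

CSS lime is rgb(0, 255, 0).
87% shade:
  R: 0 + 0 = 0 → 0
  G: 255 + 0.87×(0−255) = 255 − 221.85 = 33.15 → 33
  B: 0 + 0 = 0 → 0
  → #002100
75% shade:
  R: 0 + 0 = 0 → 0
  G: 255 − 191.25 = 63.75 → 64
  B: 0 + 0.75×(0−0) = 0 + 0 = 0 → 0
  → #004000

#002100, #004000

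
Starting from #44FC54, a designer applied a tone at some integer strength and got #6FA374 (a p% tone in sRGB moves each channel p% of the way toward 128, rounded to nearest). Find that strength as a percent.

72%

#44FC54 is rgb(68, 252, 84); #6FA374 is rgb(111, 163, 116).
On the G channel (widest range): 163 ≈ 252 + (p/100)(128 − 252), so p ≈ 100×(163 − 252)/(128 − 252) = -8900/-124 = 71.77.
p = 72 reproduces all three channels after rounding.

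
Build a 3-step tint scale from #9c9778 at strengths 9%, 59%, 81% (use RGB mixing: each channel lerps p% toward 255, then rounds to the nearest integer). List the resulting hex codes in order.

#a5a084, #d6d4c8, #ecebe5

#9c9778 is rgb(156, 151, 120).
9%: (156 + 8.91 = 164.91→165, 151 + 9.36 = 160.36→160, 120 + 12.15 = 132.15→132) → #a5a084
59%: (156 + 58.41 = 214.41→214, 151 + 61.36 = 212.36→212, 120 + 79.65 = 199.65→200) → #d6d4c8
81%: (156 + 80.19 = 236.19→236, 151 + 84.24 = 235.24→235, 120 + 109.35 = 229.35→229) → #ecebe5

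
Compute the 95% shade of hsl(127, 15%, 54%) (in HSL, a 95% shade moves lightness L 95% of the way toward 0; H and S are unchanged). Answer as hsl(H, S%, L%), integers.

L moves 95% from 54 toward 0: 54 − 51.3 = 2.7 → 3.
H and S are unchanged.

hsl(127, 15%, 3%)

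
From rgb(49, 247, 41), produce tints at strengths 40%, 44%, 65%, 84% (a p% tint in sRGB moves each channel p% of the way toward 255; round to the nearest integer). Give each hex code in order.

#83fa7f, #8cfb87, #b7fcb4, #defedd

40%: (49 + 82.4 = 131.4→131, 247 + 3.2 = 250.2→250, 41 + 85.6 = 126.6→127) → #83fa7f
44%: (49 + 90.64 = 139.64→140, 247 + 3.52 = 250.52→251, 41 + 94.16 = 135.16→135) → #8cfb87
65%: (49 + 133.9 = 182.9→183, 247 + 5.2 = 252.2→252, 41 + 139.1 = 180.1→180) → #b7fcb4
84%: (49 + 173.04 = 222.04→222, 247 + 6.72 = 253.72→254, 41 + 179.76 = 220.76→221) → #defedd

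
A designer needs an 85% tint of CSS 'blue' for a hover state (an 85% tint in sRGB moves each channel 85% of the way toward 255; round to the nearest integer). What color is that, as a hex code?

#D9D9FF

CSS blue is rgb(0, 0, 255).
Per channel, c → c + 0.85(255 − c):
  R: 0 + 216.75 = 216.75 → 217
  G: 0 + 0.85×(255−0) = 0 + 216.75 = 216.75 → 217
  B: 255 + 0 = 255 → 255
rgb(217, 217, 255) = #D9D9FF.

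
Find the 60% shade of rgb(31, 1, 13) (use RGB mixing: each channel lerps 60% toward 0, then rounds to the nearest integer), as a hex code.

#0c0005

A 60% shade moves each channel 60% toward 0:
  R: 31 + 0.6×(0−31) = 31 − 18.6 = 12.4 → 12
  G: 1 − 0.6 = 0.4 → 0
  B: 13 + 0.6×(0−13) = 13 − 7.8 = 5.2 → 5
rgb(12, 0, 5) = #0c0005.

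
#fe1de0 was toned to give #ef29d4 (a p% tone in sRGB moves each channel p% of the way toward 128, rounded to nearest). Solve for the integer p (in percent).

12%

#fe1de0 is rgb(254, 29, 224); #ef29d4 is rgb(239, 41, 212).
On the R channel (widest range): 239 ≈ 254 + (p/100)(128 − 254), so p ≈ 100×(239 − 254)/(128 − 254) = -1500/-126 = 11.90.
p = 12 reproduces all three channels after rounding.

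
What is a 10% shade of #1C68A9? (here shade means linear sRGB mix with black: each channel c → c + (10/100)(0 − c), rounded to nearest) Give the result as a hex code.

#195E98

#1C68A9 is rgb(28, 104, 169).
A 10% shade moves each channel 10% toward 0:
  R: 28 − 2.8 = 25.2 → 25
  G: 104 − 10.4 = 93.6 → 94
  B: 169 − 16.9 = 152.1 → 152
rgb(25, 94, 152) = #195E98.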